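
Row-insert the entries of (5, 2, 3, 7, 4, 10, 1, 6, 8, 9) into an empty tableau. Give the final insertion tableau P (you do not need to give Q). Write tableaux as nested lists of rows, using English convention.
Insert 5: appended to row 1. P = [[5]].
Insert 2: 2 bumps 5 from row 1; 5 starts row 2. P = [[2], [5]].
Insert 3: appended to row 1. P = [[2, 3], [5]].
Insert 7: appended to row 1. P = [[2, 3, 7], [5]].
Insert 4: 4 bumps 7 from row 1; 7 appends to row 2. P = [[2, 3, 4], [5, 7]].
Insert 10: appended to row 1. P = [[2, 3, 4, 10], [5, 7]].
Insert 1: 1 bumps 2 from row 1; 2 bumps 5 from row 2; 5 starts row 3. P = [[1, 3, 4, 10], [2, 7], [5]].
Insert 6: 6 bumps 10 from row 1; 10 appends to row 2. P = [[1, 3, 4, 6], [2, 7, 10], [5]].
Insert 8: appended to row 1. P = [[1, 3, 4, 6, 8], [2, 7, 10], [5]].
Insert 9: appended to row 1. P = [[1, 3, 4, 6, 8, 9], [2, 7, 10], [5]].

So P = [[1, 3, 4, 6, 8, 9], [2, 7, 10], [5]].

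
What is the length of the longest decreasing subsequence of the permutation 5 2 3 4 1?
3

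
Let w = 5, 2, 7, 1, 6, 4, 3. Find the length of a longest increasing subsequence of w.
2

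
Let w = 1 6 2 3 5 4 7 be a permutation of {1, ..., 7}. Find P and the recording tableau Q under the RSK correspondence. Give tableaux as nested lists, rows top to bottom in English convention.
P = [[1, 2, 3, 4, 7], [5], [6]], Q = [[1, 2, 4, 5, 7], [3], [6]]

Insert each entry of the permutation into P by Schensted row insertion, recording in Q the position of each new cell.

Insert 1: appended to row 1. P = [[1]].
Insert 6: appended to row 1. P = [[1, 6]].
Insert 2: 2 bumps 6 from row 1; 6 starts row 2. P = [[1, 2], [6]].
Insert 3: appended to row 1. P = [[1, 2, 3], [6]].
Insert 5: appended to row 1. P = [[1, 2, 3, 5], [6]].
Insert 4: 4 bumps 5 from row 1; 5 bumps 6 from row 2; 6 starts row 3. P = [[1, 2, 3, 4], [5], [6]].
Insert 7: appended to row 1. P = [[1, 2, 3, 4, 7], [5], [6]].

So P = [[1, 2, 3, 4, 7], [5], [6]], Q = [[1, 2, 4, 5, 7], [3], [6]].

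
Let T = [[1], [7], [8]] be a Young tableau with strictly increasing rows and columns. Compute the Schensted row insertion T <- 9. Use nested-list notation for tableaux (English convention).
[[1, 9], [7], [8]]

9 is larger than every entry of row 1, so it is appended to row 1. The new tableau is [[1, 9], [7], [8]].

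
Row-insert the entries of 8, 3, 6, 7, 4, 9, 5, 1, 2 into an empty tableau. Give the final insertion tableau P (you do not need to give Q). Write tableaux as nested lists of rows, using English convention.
P = [[1, 2, 5, 9], [3, 4], [6, 7], [8]]

Insert 8: appended to row 1. P = [[8]].
Insert 3: 3 bumps 8 from row 1; 8 starts row 2. P = [[3], [8]].
Insert 6: appended to row 1. P = [[3, 6], [8]].
Insert 7: appended to row 1. P = [[3, 6, 7], [8]].
Insert 4: 4 bumps 6 from row 1; 6 bumps 8 from row 2; 8 starts row 3. P = [[3, 4, 7], [6], [8]].
Insert 9: appended to row 1. P = [[3, 4, 7, 9], [6], [8]].
Insert 5: 5 bumps 7 from row 1; 7 appends to row 2. P = [[3, 4, 5, 9], [6, 7], [8]].
Insert 1: 1 bumps 3 from row 1; 3 bumps 6 from row 2; 6 bumps 8 from row 3; 8 starts row 4. P = [[1, 4, 5, 9], [3, 7], [6], [8]].
Insert 2: 2 bumps 4 from row 1; 4 bumps 7 from row 2; 7 appends to row 3. P = [[1, 2, 5, 9], [3, 4], [6, 7], [8]].

So P = [[1, 2, 5, 9], [3, 4], [6, 7], [8]].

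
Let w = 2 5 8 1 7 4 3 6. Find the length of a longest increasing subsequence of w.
3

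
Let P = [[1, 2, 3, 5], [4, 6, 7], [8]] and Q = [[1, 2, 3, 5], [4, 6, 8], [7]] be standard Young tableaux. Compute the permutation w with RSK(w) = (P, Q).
Reverse the RSK construction: for i from n down to 1, find the cell of Q containing i, remove the entry at that cell from P, and reverse-bump it up through P; the value ejected from row 1 is w(i).

Step i=8: Q has 8 at row 2, column 3; remove 7 from row 2 of P and reverse-bump: 7 enters row 1 and ejects 5. So w(8) = 5. P is now [[1, 2, 3, 7], [4, 6], [8]].
Step i=7: Q has 7 at row 3, column 1; remove 8 from row 3 of P and reverse-bump: 8 enters row 2 and ejects 6; 6 enters row 1 and ejects 3. So w(7) = 3. P is now [[1, 2, 6, 7], [4, 8]].
Step i=6: Q has 6 at row 2, column 2; remove 8 from row 2 of P and reverse-bump: 8 enters row 1 and ejects 7. So w(6) = 7. P is now [[1, 2, 6, 8], [4]].
Step i=5: Q has 5 at row 1, column 4; remove that cell from P, ejecting 8. So w(5) = 8. P is now [[1, 2, 6], [4]].
Step i=4: Q has 4 at row 2, column 1; remove 4 from row 2 of P and reverse-bump: 4 enters row 1 and ejects 2. So w(4) = 2. P is now [[1, 4, 6]].
Step i=3: Q has 3 at row 1, column 3; remove that cell from P, ejecting 6. So w(3) = 6. P is now [[1, 4]].
Step i=2: Q has 2 at row 1, column 2; remove that cell from P, ejecting 4. So w(2) = 4. P is now [[1]].
Step i=1: Q has 1 at row 1, column 1; remove that cell from P, ejecting 1. So w(1) = 1. P is now [].

So w = 1 4 6 2 8 7 3 5.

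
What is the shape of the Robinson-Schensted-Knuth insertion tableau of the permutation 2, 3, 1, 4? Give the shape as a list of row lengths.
Row-insert each entry into an empty tableau.

After inserting 2: P = [[2]].
After inserting 3: P = [[2, 3]].
After inserting 1: P = [[1, 3], [2]].
After inserting 4: P = [[1, 3, 4], [2]].

The final insertion tableau P = [[1, 3, 4], [2]] has shape [3, 1].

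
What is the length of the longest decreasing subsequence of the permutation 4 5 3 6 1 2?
3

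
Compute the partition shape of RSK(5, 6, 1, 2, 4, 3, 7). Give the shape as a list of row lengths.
Row-insert each entry into an empty tableau.

After inserting 5: P = [[5]].
After inserting 6: P = [[5, 6]].
After inserting 1: P = [[1, 6], [5]].
After inserting 2: P = [[1, 2], [5, 6]].
After inserting 4: P = [[1, 2, 4], [5, 6]].
After inserting 3: P = [[1, 2, 3], [4, 6], [5]].
After inserting 7: P = [[1, 2, 3, 7], [4, 6], [5]].

The final insertion tableau P = [[1, 2, 3, 7], [4, 6], [5]] has shape [4, 2, 1].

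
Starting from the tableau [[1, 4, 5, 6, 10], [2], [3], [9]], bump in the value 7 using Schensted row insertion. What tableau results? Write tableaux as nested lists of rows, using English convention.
In row 1, 7 replaces 10 (the leftmost entry greater than 7); 10 is bumped to row 2. 10 is appended to row 2. The new tableau is [[1, 4, 5, 6, 7], [2, 10], [3], [9]].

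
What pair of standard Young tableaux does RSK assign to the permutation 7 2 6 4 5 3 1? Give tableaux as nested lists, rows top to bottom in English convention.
Insert each entry of the permutation into P by Schensted row insertion, recording in Q the position of each new cell.

Insert 7: appended to row 1. P = [[7]].
Insert 2: 2 bumps 7 from row 1; 7 starts row 2. P = [[2], [7]].
Insert 6: appended to row 1. P = [[2, 6], [7]].
Insert 4: 4 bumps 6 from row 1; 6 bumps 7 from row 2; 7 starts row 3. P = [[2, 4], [6], [7]].
Insert 5: appended to row 1. P = [[2, 4, 5], [6], [7]].
Insert 3: 3 bumps 4 from row 1; 4 bumps 6 from row 2; 6 bumps 7 from row 3; 7 starts row 4. P = [[2, 3, 5], [4], [6], [7]].
Insert 1: 1 bumps 2 from row 1; 2 bumps 4 from row 2; 4 bumps 6 from row 3; 6 bumps 7 from row 4; 7 starts row 5. P = [[1, 3, 5], [2], [4], [6], [7]].

So P = [[1, 3, 5], [2], [4], [6], [7]], Q = [[1, 3, 5], [2], [4], [6], [7]].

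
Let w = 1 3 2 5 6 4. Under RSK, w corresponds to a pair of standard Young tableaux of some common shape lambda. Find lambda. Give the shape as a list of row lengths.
Row-insert each entry into an empty tableau.

After inserting 1: P = [[1]].
After inserting 3: P = [[1, 3]].
After inserting 2: P = [[1, 2], [3]].
After inserting 5: P = [[1, 2, 5], [3]].
After inserting 6: P = [[1, 2, 5, 6], [3]].
After inserting 4: P = [[1, 2, 4, 6], [3, 5]].

The final insertion tableau P = [[1, 2, 4, 6], [3, 5]] has shape [4, 2].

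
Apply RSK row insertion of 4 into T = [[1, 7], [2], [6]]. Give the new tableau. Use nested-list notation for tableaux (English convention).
[[1, 4], [2, 7], [6]]

In row 1, 4 replaces 7 (the leftmost entry greater than 4); 7 is bumped to row 2. 7 is appended to row 2. The new tableau is [[1, 4], [2, 7], [6]].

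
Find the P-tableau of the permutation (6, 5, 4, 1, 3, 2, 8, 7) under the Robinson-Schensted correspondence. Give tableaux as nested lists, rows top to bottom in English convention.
Insert 6: appended to row 1. P = [[6]].
Insert 5: 5 bumps 6 from row 1; 6 starts row 2. P = [[5], [6]].
Insert 4: 4 bumps 5 from row 1; 5 bumps 6 from row 2; 6 starts row 3. P = [[4], [5], [6]].
Insert 1: 1 bumps 4 from row 1; 4 bumps 5 from row 2; 5 bumps 6 from row 3; 6 starts row 4. P = [[1], [4], [5], [6]].
Insert 3: appended to row 1. P = [[1, 3], [4], [5], [6]].
Insert 2: 2 bumps 3 from row 1; 3 bumps 4 from row 2; 4 bumps 5 from row 3; 5 bumps 6 from row 4; 6 starts row 5. P = [[1, 2], [3], [4], [5], [6]].
Insert 8: appended to row 1. P = [[1, 2, 8], [3], [4], [5], [6]].
Insert 7: 7 bumps 8 from row 1; 8 appends to row 2. P = [[1, 2, 7], [3, 8], [4], [5], [6]].

So P = [[1, 2, 7], [3, 8], [4], [5], [6]].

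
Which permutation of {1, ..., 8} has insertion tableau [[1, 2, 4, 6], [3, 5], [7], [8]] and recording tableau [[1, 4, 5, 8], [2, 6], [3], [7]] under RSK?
8 3 1 2 7 5 4 6

Reverse RSK: for i = n, n-1, ..., 1, locate i in Q, remove the corresponding corner cell from P, and reverse-bump its entry up through P; the value ejected from row 1 is w(i).

So w = 8 3 1 2 7 5 4 6.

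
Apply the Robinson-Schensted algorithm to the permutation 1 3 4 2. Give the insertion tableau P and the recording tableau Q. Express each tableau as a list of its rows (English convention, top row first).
P = [[1, 2, 4], [3]], Q = [[1, 2, 3], [4]]

Insert each entry of the permutation into P by Schensted row insertion, recording in Q the position of each new cell.

Insert 1: appended to row 1. P = [[1]].
Insert 3: appended to row 1. P = [[1, 3]].
Insert 4: appended to row 1. P = [[1, 3, 4]].
Insert 2: 2 bumps 3 from row 1; 3 starts row 2. P = [[1, 2, 4], [3]].

So P = [[1, 2, 4], [3]], Q = [[1, 2, 3], [4]].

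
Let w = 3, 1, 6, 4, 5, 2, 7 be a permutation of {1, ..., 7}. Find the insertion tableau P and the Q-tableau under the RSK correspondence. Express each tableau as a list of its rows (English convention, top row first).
Insert each entry of the permutation into P by Schensted row insertion, recording in Q the position of each new cell.

Insert 3: appended to row 1. P = [[3]].
Insert 1: 1 bumps 3 from row 1; 3 starts row 2. P = [[1], [3]].
Insert 6: appended to row 1. P = [[1, 6], [3]].
Insert 4: 4 bumps 6 from row 1; 6 appends to row 2. P = [[1, 4], [3, 6]].
Insert 5: appended to row 1. P = [[1, 4, 5], [3, 6]].
Insert 2: 2 bumps 4 from row 1; 4 bumps 6 from row 2; 6 starts row 3. P = [[1, 2, 5], [3, 4], [6]].
Insert 7: appended to row 1. P = [[1, 2, 5, 7], [3, 4], [6]].

So P = [[1, 2, 5, 7], [3, 4], [6]], Q = [[1, 3, 5, 7], [2, 4], [6]].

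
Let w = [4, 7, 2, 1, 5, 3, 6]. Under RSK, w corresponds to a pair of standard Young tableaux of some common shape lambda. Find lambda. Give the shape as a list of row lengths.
Row-insert each entry into an empty tableau.

After inserting 4: P = [[4]].
After inserting 7: P = [[4, 7]].
After inserting 2: P = [[2, 7], [4]].
After inserting 1: P = [[1, 7], [2], [4]].
After inserting 5: P = [[1, 5], [2, 7], [4]].
After inserting 3: P = [[1, 3], [2, 5], [4, 7]].
After inserting 6: P = [[1, 3, 6], [2, 5], [4, 7]].

The final insertion tableau P = [[1, 3, 6], [2, 5], [4, 7]] has shape [3, 2, 2].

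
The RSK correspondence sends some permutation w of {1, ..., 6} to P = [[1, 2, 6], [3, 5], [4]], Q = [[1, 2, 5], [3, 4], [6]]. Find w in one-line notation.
4 5 1 3 6 2

Reverse RSK: for i = n, n-1, ..., 1, locate i in Q, remove the corresponding corner cell from P, and reverse-bump its entry up through P; the value ejected from row 1 is w(i).

So w = 4 5 1 3 6 2.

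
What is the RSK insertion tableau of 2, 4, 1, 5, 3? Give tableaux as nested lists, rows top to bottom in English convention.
Insert 2: appended to row 1. P = [[2]].
Insert 4: appended to row 1. P = [[2, 4]].
Insert 1: 1 bumps 2 from row 1; 2 starts row 2. P = [[1, 4], [2]].
Insert 5: appended to row 1. P = [[1, 4, 5], [2]].
Insert 3: 3 bumps 4 from row 1; 4 appends to row 2. P = [[1, 3, 5], [2, 4]].

So P = [[1, 3, 5], [2, 4]].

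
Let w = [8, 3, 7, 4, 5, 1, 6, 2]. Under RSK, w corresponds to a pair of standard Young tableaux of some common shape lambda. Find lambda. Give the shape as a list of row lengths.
Row-insert each entry into an empty tableau.

After inserting 8: P = [[8]].
After inserting 3: P = [[3], [8]].
After inserting 7: P = [[3, 7], [8]].
After inserting 4: P = [[3, 4], [7], [8]].
After inserting 5: P = [[3, 4, 5], [7], [8]].
After inserting 1: P = [[1, 4, 5], [3], [7], [8]].
After inserting 6: P = [[1, 4, 5, 6], [3], [7], [8]].
After inserting 2: P = [[1, 2, 5, 6], [3, 4], [7], [8]].

The final insertion tableau P = [[1, 2, 5, 6], [3, 4], [7], [8]] has shape [4, 2, 1, 1].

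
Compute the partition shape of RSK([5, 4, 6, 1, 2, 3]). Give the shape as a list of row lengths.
[3, 2, 1]

RSK row insertion gives P = [[1, 2, 3], [4, 6], [5]], which has shape [3, 2, 1].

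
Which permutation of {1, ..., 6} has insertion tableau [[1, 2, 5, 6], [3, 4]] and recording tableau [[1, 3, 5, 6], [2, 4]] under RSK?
3 1 4 2 5 6

Reverse the RSK construction: for i from n down to 1, find the cell of Q containing i, remove the entry at that cell from P, and reverse-bump it up through P; the value ejected from row 1 is w(i).

Step i=6: Q has 6 at row 1, column 4; remove that cell from P, ejecting 6. So w(6) = 6. P is now [[1, 2, 5], [3, 4]].
Step i=5: Q has 5 at row 1, column 3; remove that cell from P, ejecting 5. So w(5) = 5. P is now [[1, 2], [3, 4]].
Step i=4: Q has 4 at row 2, column 2; remove 4 from row 2 of P and reverse-bump: 4 enters row 1 and ejects 2. So w(4) = 2. P is now [[1, 4], [3]].
Step i=3: Q has 3 at row 1, column 2; remove that cell from P, ejecting 4. So w(3) = 4. P is now [[1], [3]].
Step i=2: Q has 2 at row 2, column 1; remove 3 from row 2 of P and reverse-bump: 3 enters row 1 and ejects 1. So w(2) = 1. P is now [[3]].
Step i=1: Q has 1 at row 1, column 1; remove that cell from P, ejecting 3. So w(1) = 3. P is now [].

So w = 3 1 4 2 5 6.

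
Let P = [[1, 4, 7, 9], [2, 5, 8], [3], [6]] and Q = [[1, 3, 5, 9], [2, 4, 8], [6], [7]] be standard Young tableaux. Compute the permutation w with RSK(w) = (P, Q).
3 2 6 5 8 4 1 7 9

Reverse the RSK construction: for i from n down to 1, find the cell of Q containing i, remove the entry at that cell from P, and reverse-bump it up through P; the value ejected from row 1 is w(i).

Step i=9: Q has 9 at row 1, column 4; remove that cell from P, ejecting 9. So w(9) = 9. P is now [[1, 4, 7], [2, 5, 8], [3], [6]].
Step i=8: Q has 8 at row 2, column 3; remove 8 from row 2 of P and reverse-bump: 8 enters row 1 and ejects 7. So w(8) = 7. P is now [[1, 4, 8], [2, 5], [3], [6]].
Step i=7: Q has 7 at row 4, column 1; remove 6 from row 4 of P and reverse-bump: 6 enters row 3 and ejects 3; 3 enters row 2 and ejects 2; 2 enters row 1 and ejects 1. So w(7) = 1. P is now [[2, 4, 8], [3, 5], [6]].
Step i=6: Q has 6 at row 3, column 1; remove 6 from row 3 of P and reverse-bump: 6 enters row 2 and ejects 5; 5 enters row 1 and ejects 4. So w(6) = 4. P is now [[2, 5, 8], [3, 6]].
Step i=5: Q has 5 at row 1, column 3; remove that cell from P, ejecting 8. So w(5) = 8. P is now [[2, 5], [3, 6]].
Step i=4: Q has 4 at row 2, column 2; remove 6 from row 2 of P and reverse-bump: 6 enters row 1 and ejects 5. So w(4) = 5. P is now [[2, 6], [3]].
Step i=3: Q has 3 at row 1, column 2; remove that cell from P, ejecting 6. So w(3) = 6. P is now [[2], [3]].
Step i=2: Q has 2 at row 2, column 1; remove 3 from row 2 of P and reverse-bump: 3 enters row 1 and ejects 2. So w(2) = 2. P is now [[3]].
Step i=1: Q has 1 at row 1, column 1; remove that cell from P, ejecting 3. So w(1) = 3. P is now [].

So w = 3 2 6 5 8 4 1 7 9.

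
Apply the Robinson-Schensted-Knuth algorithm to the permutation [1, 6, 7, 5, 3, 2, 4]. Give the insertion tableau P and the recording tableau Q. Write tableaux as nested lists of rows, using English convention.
P = [[1, 2, 4], [3, 7], [5], [6]], Q = [[1, 2, 3], [4, 7], [5], [6]]

Insert each entry of the permutation into P by Schensted row insertion, recording in Q the position of each new cell.

Insert 1: appended to row 1. P = [[1]].
Insert 6: appended to row 1. P = [[1, 6]].
Insert 7: appended to row 1. P = [[1, 6, 7]].
Insert 5: 5 bumps 6 from row 1; 6 starts row 2. P = [[1, 5, 7], [6]].
Insert 3: 3 bumps 5 from row 1; 5 bumps 6 from row 2; 6 starts row 3. P = [[1, 3, 7], [5], [6]].
Insert 2: 2 bumps 3 from row 1; 3 bumps 5 from row 2; 5 bumps 6 from row 3; 6 starts row 4. P = [[1, 2, 7], [3], [5], [6]].
Insert 4: 4 bumps 7 from row 1; 7 appends to row 2. P = [[1, 2, 4], [3, 7], [5], [6]].

So P = [[1, 2, 4], [3, 7], [5], [6]], Q = [[1, 2, 3], [4, 7], [5], [6]].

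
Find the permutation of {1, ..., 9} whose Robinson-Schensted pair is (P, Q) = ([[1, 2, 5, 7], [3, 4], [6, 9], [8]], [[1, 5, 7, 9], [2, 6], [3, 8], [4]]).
Reverse the RSK construction: for i from n down to 1, find the cell of Q containing i, remove the entry at that cell from P, and reverse-bump it up through P; the value ejected from row 1 is w(i).

Step i=9: Q has 9 at row 1, column 4; remove that cell from P, ejecting 7. So w(9) = 7. P is now [[1, 2, 5], [3, 4], [6, 9], [8]].
Step i=8: Q has 8 at row 3, column 2; remove 9 from row 3 of P and reverse-bump: 9 enters row 2 and ejects 4; 4 enters row 1 and ejects 2. So w(8) = 2. P is now [[1, 4, 5], [3, 9], [6], [8]].
Step i=7: Q has 7 at row 1, column 3; remove that cell from P, ejecting 5. So w(7) = 5. P is now [[1, 4], [3, 9], [6], [8]].
Step i=6: Q has 6 at row 2, column 2; remove 9 from row 2 of P and reverse-bump: 9 enters row 1 and ejects 4. So w(6) = 4. P is now [[1, 9], [3], [6], [8]].
Step i=5: Q has 5 at row 1, column 2; remove that cell from P, ejecting 9. So w(5) = 9. P is now [[1], [3], [6], [8]].
Step i=4: Q has 4 at row 4, column 1; remove 8 from row 4 of P and reverse-bump: 8 enters row 3 and ejects 6; 6 enters row 2 and ejects 3; 3 enters row 1 and ejects 1. So w(4) = 1. P is now [[3], [6], [8]].
Step i=3: Q has 3 at row 3, column 1; remove 8 from row 3 of P and reverse-bump: 8 enters row 2 and ejects 6; 6 enters row 1 and ejects 3. So w(3) = 3. P is now [[6], [8]].
Step i=2: Q has 2 at row 2, column 1; remove 8 from row 2 of P and reverse-bump: 8 enters row 1 and ejects 6. So w(2) = 6. P is now [[8]].
Step i=1: Q has 1 at row 1, column 1; remove that cell from P, ejecting 8. So w(1) = 8. P is now [].

So w = 8 6 3 1 9 4 5 2 7.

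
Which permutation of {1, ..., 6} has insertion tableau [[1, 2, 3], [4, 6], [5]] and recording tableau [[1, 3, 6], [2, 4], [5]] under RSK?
Reverse the RSK construction: for i from n down to 1, find the cell of Q containing i, remove the entry at that cell from P, and reverse-bump it up through P; the value ejected from row 1 is w(i).

Step i=6: Q has 6 at row 1, column 3; remove that cell from P, ejecting 3. So w(6) = 3. P is now [[1, 2], [4, 6], [5]].
Step i=5: Q has 5 at row 3, column 1; remove 5 from row 3 of P and reverse-bump: 5 enters row 2 and ejects 4; 4 enters row 1 and ejects 2. So w(5) = 2. P is now [[1, 4], [5, 6]].
Step i=4: Q has 4 at row 2, column 2; remove 6 from row 2 of P and reverse-bump: 6 enters row 1 and ejects 4. So w(4) = 4. P is now [[1, 6], [5]].
Step i=3: Q has 3 at row 1, column 2; remove that cell from P, ejecting 6. So w(3) = 6. P is now [[1], [5]].
Step i=2: Q has 2 at row 2, column 1; remove 5 from row 2 of P and reverse-bump: 5 enters row 1 and ejects 1. So w(2) = 1. P is now [[5]].
Step i=1: Q has 1 at row 1, column 1; remove that cell from P, ejecting 5. So w(1) = 5. P is now [].

So w = 5 1 6 4 2 3.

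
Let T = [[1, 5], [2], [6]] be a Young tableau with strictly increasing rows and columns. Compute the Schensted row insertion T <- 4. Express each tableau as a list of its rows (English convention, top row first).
In row 1, 4 replaces 5 (the leftmost entry greater than 4); 5 is bumped to row 2. 5 is appended to row 2. The new tableau is [[1, 4], [2, 5], [6]].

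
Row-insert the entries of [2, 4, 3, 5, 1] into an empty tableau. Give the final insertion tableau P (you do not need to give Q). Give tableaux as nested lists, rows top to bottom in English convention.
Insert 2: appended to row 1. P = [[2]].
Insert 4: appended to row 1. P = [[2, 4]].
Insert 3: 3 bumps 4 from row 1; 4 starts row 2. P = [[2, 3], [4]].
Insert 5: appended to row 1. P = [[2, 3, 5], [4]].
Insert 1: 1 bumps 2 from row 1; 2 bumps 4 from row 2; 4 starts row 3. P = [[1, 3, 5], [2], [4]].

So P = [[1, 3, 5], [2], [4]].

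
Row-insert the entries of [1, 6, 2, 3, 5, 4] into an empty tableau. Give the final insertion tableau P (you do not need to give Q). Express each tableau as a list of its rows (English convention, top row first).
P = [[1, 2, 3, 4], [5], [6]]

After inserting 1: P = [[1]].
After inserting 6: P = [[1, 6]].
After inserting 2: P = [[1, 2], [6]].
After inserting 3: P = [[1, 2, 3], [6]].
After inserting 5: P = [[1, 2, 3, 5], [6]].
After inserting 4: P = [[1, 2, 3, 4], [5], [6]].

So P = [[1, 2, 3, 4], [5], [6]].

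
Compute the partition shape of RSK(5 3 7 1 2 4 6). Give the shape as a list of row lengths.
Row-insert each entry into an empty tableau.

After inserting 5: P = [[5]].
After inserting 3: P = [[3], [5]].
After inserting 7: P = [[3, 7], [5]].
After inserting 1: P = [[1, 7], [3], [5]].
After inserting 2: P = [[1, 2], [3, 7], [5]].
After inserting 4: P = [[1, 2, 4], [3, 7], [5]].
After inserting 6: P = [[1, 2, 4, 6], [3, 7], [5]].

The final insertion tableau P = [[1, 2, 4, 6], [3, 7], [5]] has shape [4, 2, 1].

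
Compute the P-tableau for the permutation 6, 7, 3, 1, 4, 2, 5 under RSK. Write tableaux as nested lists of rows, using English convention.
P = [[1, 2, 5], [3, 4], [6, 7]]

Insert 6: appended to row 1. P = [[6]].
Insert 7: appended to row 1. P = [[6, 7]].
Insert 3: 3 bumps 6 from row 1; 6 starts row 2. P = [[3, 7], [6]].
Insert 1: 1 bumps 3 from row 1; 3 bumps 6 from row 2; 6 starts row 3. P = [[1, 7], [3], [6]].
Insert 4: 4 bumps 7 from row 1; 7 appends to row 2. P = [[1, 4], [3, 7], [6]].
Insert 2: 2 bumps 4 from row 1; 4 bumps 7 from row 2; 7 appends to row 3. P = [[1, 2], [3, 4], [6, 7]].
Insert 5: appended to row 1. P = [[1, 2, 5], [3, 4], [6, 7]].

So P = [[1, 2, 5], [3, 4], [6, 7]].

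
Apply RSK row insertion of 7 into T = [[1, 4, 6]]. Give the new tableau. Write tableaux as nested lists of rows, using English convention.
[[1, 4, 6, 7]]

7 is larger than every entry of row 1, so it is appended to row 1. The new tableau is [[1, 4, 6, 7]].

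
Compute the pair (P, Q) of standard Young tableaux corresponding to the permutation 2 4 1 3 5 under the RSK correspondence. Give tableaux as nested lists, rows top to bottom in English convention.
P = [[1, 3, 5], [2, 4]], Q = [[1, 2, 5], [3, 4]]

Insert each entry of the permutation into P by Schensted row insertion, recording in Q the position of each new cell.

Insert 2: appended to row 1. P = [[2]], Q = [[1]].
Insert 4: appended to row 1. P = [[2, 4]], Q = [[1, 2]].
Insert 1: 1 bumps 2 from row 1; 2 starts row 2. P = [[1, 4], [2]], Q = [[1, 2], [3]].
Insert 3: 3 bumps 4 from row 1; 4 appends to row 2. P = [[1, 3], [2, 4]], Q = [[1, 2], [3, 4]].
Insert 5: appended to row 1. P = [[1, 3, 5], [2, 4]], Q = [[1, 2, 5], [3, 4]].

So P = [[1, 3, 5], [2, 4]], Q = [[1, 2, 5], [3, 4]].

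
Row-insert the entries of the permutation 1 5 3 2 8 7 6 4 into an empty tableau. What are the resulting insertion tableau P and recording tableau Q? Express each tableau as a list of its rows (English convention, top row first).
P = [[1, 2, 4], [3, 6], [5, 7], [8]], Q = [[1, 2, 5], [3, 6], [4, 7], [8]]

Insert each entry of the permutation into P by Schensted row insertion, recording in Q the position of each new cell.

Insert 1: appended to row 1. P = [[1]].
Insert 5: appended to row 1. P = [[1, 5]].
Insert 3: 3 bumps 5 from row 1; 5 starts row 2. P = [[1, 3], [5]].
Insert 2: 2 bumps 3 from row 1; 3 bumps 5 from row 2; 5 starts row 3. P = [[1, 2], [3], [5]].
Insert 8: appended to row 1. P = [[1, 2, 8], [3], [5]].
Insert 7: 7 bumps 8 from row 1; 8 appends to row 2. P = [[1, 2, 7], [3, 8], [5]].
Insert 6: 6 bumps 7 from row 1; 7 bumps 8 from row 2; 8 appends to row 3. P = [[1, 2, 6], [3, 7], [5, 8]].
Insert 4: 4 bumps 6 from row 1; 6 bumps 7 from row 2; 7 bumps 8 from row 3; 8 starts row 4. P = [[1, 2, 4], [3, 6], [5, 7], [8]].

So P = [[1, 2, 4], [3, 6], [5, 7], [8]], Q = [[1, 2, 5], [3, 6], [4, 7], [8]].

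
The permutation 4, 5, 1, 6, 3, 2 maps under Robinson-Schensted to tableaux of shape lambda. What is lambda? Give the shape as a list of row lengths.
Row-insert each entry into an empty tableau.

After inserting 4: P = [[4]].
After inserting 5: P = [[4, 5]].
After inserting 1: P = [[1, 5], [4]].
After inserting 6: P = [[1, 5, 6], [4]].
After inserting 3: P = [[1, 3, 6], [4, 5]].
After inserting 2: P = [[1, 2, 6], [3, 5], [4]].

The final insertion tableau P = [[1, 2, 6], [3, 5], [4]] has shape [3, 2, 1].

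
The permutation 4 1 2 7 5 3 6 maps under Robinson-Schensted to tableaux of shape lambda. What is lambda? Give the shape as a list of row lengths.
Row-insert each entry into an empty tableau.

After inserting 4: P = [[4]].
After inserting 1: P = [[1], [4]].
After inserting 2: P = [[1, 2], [4]].
After inserting 7: P = [[1, 2, 7], [4]].
After inserting 5: P = [[1, 2, 5], [4, 7]].
After inserting 3: P = [[1, 2, 3], [4, 5], [7]].
After inserting 6: P = [[1, 2, 3, 6], [4, 5], [7]].

The final insertion tableau P = [[1, 2, 3, 6], [4, 5], [7]] has shape [4, 2, 1].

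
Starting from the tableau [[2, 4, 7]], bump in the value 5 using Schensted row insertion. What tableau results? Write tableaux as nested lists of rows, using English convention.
In row 1, 5 replaces 7 (the leftmost entry greater than 5); 7 is bumped to row 2. 7 starts a new row 2. The new tableau is [[2, 4, 5], [7]].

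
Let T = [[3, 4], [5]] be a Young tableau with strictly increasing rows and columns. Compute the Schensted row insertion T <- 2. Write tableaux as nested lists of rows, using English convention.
In row 1, 2 replaces 3 (the leftmost entry greater than 2); 3 is bumped to row 2. In row 2, 3 replaces 5 (the leftmost entry greater than 3); 5 is bumped to row 3. 5 starts a new row 3. The new tableau is [[2, 4], [3], [5]].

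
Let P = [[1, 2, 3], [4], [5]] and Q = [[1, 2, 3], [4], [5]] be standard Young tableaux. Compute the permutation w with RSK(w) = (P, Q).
Reverse the RSK construction: for i from n down to 1, find the cell of Q containing i, remove the entry at that cell from P, and reverse-bump it up through P; the value ejected from row 1 is w(i).

Step i=5: Q has 5 at row 3, column 1; remove 5 from row 3 of P and reverse-bump: 5 enters row 2 and ejects 4; 4 enters row 1 and ejects 3. So w(5) = 3. P is now [[1, 2, 4], [5]].
Step i=4: Q has 4 at row 2, column 1; remove 5 from row 2 of P and reverse-bump: 5 enters row 1 and ejects 4. So w(4) = 4. P is now [[1, 2, 5]].
Step i=3: Q has 3 at row 1, column 3; remove that cell from P, ejecting 5. So w(3) = 5. P is now [[1, 2]].
Step i=2: Q has 2 at row 1, column 2; remove that cell from P, ejecting 2. So w(2) = 2. P is now [[1]].
Step i=1: Q has 1 at row 1, column 1; remove that cell from P, ejecting 1. So w(1) = 1. P is now [].

So w = 1 2 5 4 3.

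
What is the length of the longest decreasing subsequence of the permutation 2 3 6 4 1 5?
3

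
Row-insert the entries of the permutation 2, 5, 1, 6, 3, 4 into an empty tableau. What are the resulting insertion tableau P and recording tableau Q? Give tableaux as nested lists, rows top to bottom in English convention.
Insert each entry of the permutation into P by Schensted row insertion, recording in Q the position of each new cell.

After inserting 2: P = [[2]].
After inserting 5: P = [[2, 5]].
After inserting 1: P = [[1, 5], [2]].
After inserting 6: P = [[1, 5, 6], [2]].
After inserting 3: P = [[1, 3, 6], [2, 5]].
After inserting 4: P = [[1, 3, 4], [2, 5, 6]].

So P = [[1, 3, 4], [2, 5, 6]], Q = [[1, 2, 4], [3, 5, 6]].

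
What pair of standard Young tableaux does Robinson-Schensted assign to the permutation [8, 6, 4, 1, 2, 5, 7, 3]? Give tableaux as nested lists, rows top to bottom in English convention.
Insert each entry of the permutation into P by Schensted row insertion, recording in Q the position of each new cell.

Insert 8: appended to row 1. P = [[8]].
Insert 6: 6 bumps 8 from row 1; 8 starts row 2. P = [[6], [8]].
Insert 4: 4 bumps 6 from row 1; 6 bumps 8 from row 2; 8 starts row 3. P = [[4], [6], [8]].
Insert 1: 1 bumps 4 from row 1; 4 bumps 6 from row 2; 6 bumps 8 from row 3; 8 starts row 4. P = [[1], [4], [6], [8]].
Insert 2: appended to row 1. P = [[1, 2], [4], [6], [8]].
Insert 5: appended to row 1. P = [[1, 2, 5], [4], [6], [8]].
Insert 7: appended to row 1. P = [[1, 2, 5, 7], [4], [6], [8]].
Insert 3: 3 bumps 5 from row 1; 5 appends to row 2. P = [[1, 2, 3, 7], [4, 5], [6], [8]].

So P = [[1, 2, 3, 7], [4, 5], [6], [8]], Q = [[1, 5, 6, 7], [2, 8], [3], [4]].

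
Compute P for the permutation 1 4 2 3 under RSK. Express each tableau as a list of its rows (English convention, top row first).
P = [[1, 2, 3], [4]]

Insert 1: appended to row 1. P = [[1]].
Insert 4: appended to row 1. P = [[1, 4]].
Insert 2: 2 bumps 4 from row 1; 4 starts row 2. P = [[1, 2], [4]].
Insert 3: appended to row 1. P = [[1, 2, 3], [4]].

So P = [[1, 2, 3], [4]].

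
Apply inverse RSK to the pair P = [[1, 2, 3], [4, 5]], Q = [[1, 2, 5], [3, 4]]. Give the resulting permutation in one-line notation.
Reverse RSK: for i = n, n-1, ..., 1, locate i in Q, remove the corresponding corner cell from P, and reverse-bump its entry up through P; the value ejected from row 1 is w(i).

So w = 4 5 1 2 3.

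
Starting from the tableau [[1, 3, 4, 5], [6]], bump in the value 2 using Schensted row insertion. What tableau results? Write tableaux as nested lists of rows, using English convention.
In row 1, 2 replaces 3 (the leftmost entry greater than 2); 3 is bumped to row 2. In row 2, 3 replaces 6 (the leftmost entry greater than 3); 6 is bumped to row 3. 6 starts a new row 3. The new tableau is [[1, 2, 4, 5], [3], [6]].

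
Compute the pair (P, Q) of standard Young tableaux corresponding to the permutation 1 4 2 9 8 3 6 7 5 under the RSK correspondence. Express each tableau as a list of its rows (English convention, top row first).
Insert each entry of the permutation into P by Schensted row insertion, recording in Q the position of each new cell.

Insert 1: appended to row 1. P = [[1]].
Insert 4: appended to row 1. P = [[1, 4]].
Insert 2: 2 bumps 4 from row 1; 4 starts row 2. P = [[1, 2], [4]].
Insert 9: appended to row 1. P = [[1, 2, 9], [4]].
Insert 8: 8 bumps 9 from row 1; 9 appends to row 2. P = [[1, 2, 8], [4, 9]].
Insert 3: 3 bumps 8 from row 1; 8 bumps 9 from row 2; 9 starts row 3. P = [[1, 2, 3], [4, 8], [9]].
Insert 6: appended to row 1. P = [[1, 2, 3, 6], [4, 8], [9]].
Insert 7: appended to row 1. P = [[1, 2, 3, 6, 7], [4, 8], [9]].
Insert 5: 5 bumps 6 from row 1; 6 bumps 8 from row 2; 8 bumps 9 from row 3; 9 starts row 4. P = [[1, 2, 3, 5, 7], [4, 6], [8], [9]].

So P = [[1, 2, 3, 5, 7], [4, 6], [8], [9]], Q = [[1, 2, 4, 7, 8], [3, 5], [6], [9]].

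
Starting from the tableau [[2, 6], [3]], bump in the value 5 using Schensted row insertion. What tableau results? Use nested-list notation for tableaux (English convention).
In row 1, 5 replaces 6 (the leftmost entry greater than 5); 6 is bumped to row 2. 6 is appended to row 2. The new tableau is [[2, 5], [3, 6]].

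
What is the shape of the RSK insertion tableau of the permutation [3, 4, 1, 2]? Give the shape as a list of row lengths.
[2, 2]

Row-insert each entry into an empty tableau.

After inserting 3: P = [[3]].
After inserting 4: P = [[3, 4]].
After inserting 1: P = [[1, 4], [3]].
After inserting 2: P = [[1, 2], [3, 4]].

The final insertion tableau P = [[1, 2], [3, 4]] has shape [2, 2].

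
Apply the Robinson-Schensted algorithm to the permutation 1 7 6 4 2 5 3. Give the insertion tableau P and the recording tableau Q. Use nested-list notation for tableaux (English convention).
Insert each entry of the permutation into P by Schensted row insertion, recording in Q the position of each new cell.

After inserting 1: P = [[1]].
After inserting 7: P = [[1, 7]].
After inserting 6: P = [[1, 6], [7]].
After inserting 4: P = [[1, 4], [6], [7]].
After inserting 2: P = [[1, 2], [4], [6], [7]].
After inserting 5: P = [[1, 2, 5], [4], [6], [7]].
After inserting 3: P = [[1, 2, 3], [4, 5], [6], [7]].

So P = [[1, 2, 3], [4, 5], [6], [7]], Q = [[1, 2, 6], [3, 7], [4], [5]].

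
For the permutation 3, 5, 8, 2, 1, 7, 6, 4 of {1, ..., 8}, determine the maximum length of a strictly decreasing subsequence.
4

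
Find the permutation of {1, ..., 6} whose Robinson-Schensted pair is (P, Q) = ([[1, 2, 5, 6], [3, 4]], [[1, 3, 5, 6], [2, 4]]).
Reverse the RSK construction: for i from n down to 1, find the cell of Q containing i, remove the entry at that cell from P, and reverse-bump it up through P; the value ejected from row 1 is w(i).

Step i=6: Q has 6 at row 1, column 4; remove that cell from P, ejecting 6. So w(6) = 6. P is now [[1, 2, 5], [3, 4]].
Step i=5: Q has 5 at row 1, column 3; remove that cell from P, ejecting 5. So w(5) = 5. P is now [[1, 2], [3, 4]].
Step i=4: Q has 4 at row 2, column 2; remove 4 from row 2 of P and reverse-bump: 4 enters row 1 and ejects 2. So w(4) = 2. P is now [[1, 4], [3]].
Step i=3: Q has 3 at row 1, column 2; remove that cell from P, ejecting 4. So w(3) = 4. P is now [[1], [3]].
Step i=2: Q has 2 at row 2, column 1; remove 3 from row 2 of P and reverse-bump: 3 enters row 1 and ejects 1. So w(2) = 1. P is now [[3]].
Step i=1: Q has 1 at row 1, column 1; remove that cell from P, ejecting 3. So w(1) = 3. P is now [].

So w = 3 1 4 2 5 6.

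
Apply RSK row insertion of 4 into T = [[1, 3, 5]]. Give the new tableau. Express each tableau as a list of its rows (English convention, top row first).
In row 1, 4 replaces 5 (the leftmost entry greater than 4); 5 is bumped to row 2. 5 starts a new row 2. The new tableau is [[1, 3, 4], [5]].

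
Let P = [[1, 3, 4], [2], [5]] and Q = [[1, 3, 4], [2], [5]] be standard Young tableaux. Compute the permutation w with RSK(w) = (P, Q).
5 2 3 4 1

Reverse the RSK construction: for i from n down to 1, find the cell of Q containing i, remove the entry at that cell from P, and reverse-bump it up through P; the value ejected from row 1 is w(i).

Step i=5: Q has 5 at row 3, column 1; remove 5 from row 3 of P and reverse-bump: 5 enters row 2 and ejects 2; 2 enters row 1 and ejects 1. So w(5) = 1. P is now [[2, 3, 4], [5]].
Step i=4: Q has 4 at row 1, column 3; remove that cell from P, ejecting 4. So w(4) = 4. P is now [[2, 3], [5]].
Step i=3: Q has 3 at row 1, column 2; remove that cell from P, ejecting 3. So w(3) = 3. P is now [[2], [5]].
Step i=2: Q has 2 at row 2, column 1; remove 5 from row 2 of P and reverse-bump: 5 enters row 1 and ejects 2. So w(2) = 2. P is now [[5]].
Step i=1: Q has 1 at row 1, column 1; remove that cell from P, ejecting 5. So w(1) = 5. P is now [].

So w = 5 2 3 4 1.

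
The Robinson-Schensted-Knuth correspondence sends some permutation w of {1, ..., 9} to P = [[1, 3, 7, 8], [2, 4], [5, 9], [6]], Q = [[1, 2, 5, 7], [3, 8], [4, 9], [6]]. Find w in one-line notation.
2 6 5 4 7 1 9 8 3

Reverse the RSK construction: for i from n down to 1, find the cell of Q containing i, remove the entry at that cell from P, and reverse-bump it up through P; the value ejected from row 1 is w(i).

Step i=9: Q has 9 at row 3, column 2; remove 9 from row 3 of P and reverse-bump: 9 enters row 2 and ejects 4; 4 enters row 1 and ejects 3. So w(9) = 3. P is now [[1, 4, 7, 8], [2, 9], [5], [6]].
Step i=8: Q has 8 at row 2, column 2; remove 9 from row 2 of P and reverse-bump: 9 enters row 1 and ejects 8. So w(8) = 8. P is now [[1, 4, 7, 9], [2], [5], [6]].
Step i=7: Q has 7 at row 1, column 4; remove that cell from P, ejecting 9. So w(7) = 9. P is now [[1, 4, 7], [2], [5], [6]].
Step i=6: Q has 6 at row 4, column 1; remove 6 from row 4 of P and reverse-bump: 6 enters row 3 and ejects 5; 5 enters row 2 and ejects 2; 2 enters row 1 and ejects 1. So w(6) = 1. P is now [[2, 4, 7], [5], [6]].
Step i=5: Q has 5 at row 1, column 3; remove that cell from P, ejecting 7. So w(5) = 7. P is now [[2, 4], [5], [6]].
Step i=4: Q has 4 at row 3, column 1; remove 6 from row 3 of P and reverse-bump: 6 enters row 2 and ejects 5; 5 enters row 1 and ejects 4. So w(4) = 4. P is now [[2, 5], [6]].
Step i=3: Q has 3 at row 2, column 1; remove 6 from row 2 of P and reverse-bump: 6 enters row 1 and ejects 5. So w(3) = 5. P is now [[2, 6]].
Step i=2: Q has 2 at row 1, column 2; remove that cell from P, ejecting 6. So w(2) = 6. P is now [[2]].
Step i=1: Q has 1 at row 1, column 1; remove that cell from P, ejecting 2. So w(1) = 2. P is now [].

So w = 2 6 5 4 7 1 9 8 3.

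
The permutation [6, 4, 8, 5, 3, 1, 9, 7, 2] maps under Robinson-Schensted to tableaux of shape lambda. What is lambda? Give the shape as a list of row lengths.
[3, 3, 2, 1]

Row-insert each entry into an empty tableau.

After inserting 6: P = [[6]].
After inserting 4: P = [[4], [6]].
After inserting 8: P = [[4, 8], [6]].
After inserting 5: P = [[4, 5], [6, 8]].
After inserting 3: P = [[3, 5], [4, 8], [6]].
After inserting 1: P = [[1, 5], [3, 8], [4], [6]].
After inserting 9: P = [[1, 5, 9], [3, 8], [4], [6]].
After inserting 7: P = [[1, 5, 7], [3, 8, 9], [4], [6]].
After inserting 2: P = [[1, 2, 7], [3, 5, 9], [4, 8], [6]].

The final insertion tableau P = [[1, 2, 7], [3, 5, 9], [4, 8], [6]] has shape [3, 3, 2, 1].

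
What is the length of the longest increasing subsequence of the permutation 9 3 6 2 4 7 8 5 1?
4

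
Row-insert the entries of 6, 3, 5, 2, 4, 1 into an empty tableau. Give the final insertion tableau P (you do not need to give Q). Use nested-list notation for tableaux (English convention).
P = [[1, 4], [2, 5], [3], [6]]

After inserting 6: P = [[6]].
After inserting 3: P = [[3], [6]].
After inserting 5: P = [[3, 5], [6]].
After inserting 2: P = [[2, 5], [3], [6]].
After inserting 4: P = [[2, 4], [3, 5], [6]].
After inserting 1: P = [[1, 4], [2, 5], [3], [6]].

So P = [[1, 4], [2, 5], [3], [6]].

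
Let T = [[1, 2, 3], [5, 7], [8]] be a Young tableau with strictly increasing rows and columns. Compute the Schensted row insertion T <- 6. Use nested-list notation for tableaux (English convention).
[[1, 2, 3, 6], [5, 7], [8]]

6 is larger than every entry of row 1, so it is appended to row 1. The new tableau is [[1, 2, 3, 6], [5, 7], [8]].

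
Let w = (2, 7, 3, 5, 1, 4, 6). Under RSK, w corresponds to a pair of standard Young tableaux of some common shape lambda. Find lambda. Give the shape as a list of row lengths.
RSK row insertion gives P = [[1, 3, 4, 6], [2, 5], [7]], which has shape [4, 2, 1].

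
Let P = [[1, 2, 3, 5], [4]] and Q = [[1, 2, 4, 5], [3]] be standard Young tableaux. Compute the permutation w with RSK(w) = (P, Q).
1 4 2 3 5

Reverse the RSK construction: for i from n down to 1, find the cell of Q containing i, remove the entry at that cell from P, and reverse-bump it up through P; the value ejected from row 1 is w(i).

Step i=5: Q has 5 at row 1, column 4; remove that cell from P, ejecting 5. So w(5) = 5. P is now [[1, 2, 3], [4]].
Step i=4: Q has 4 at row 1, column 3; remove that cell from P, ejecting 3. So w(4) = 3. P is now [[1, 2], [4]].
Step i=3: Q has 3 at row 2, column 1; remove 4 from row 2 of P and reverse-bump: 4 enters row 1 and ejects 2. So w(3) = 2. P is now [[1, 4]].
Step i=2: Q has 2 at row 1, column 2; remove that cell from P, ejecting 4. So w(2) = 4. P is now [[1]].
Step i=1: Q has 1 at row 1, column 1; remove that cell from P, ejecting 1. So w(1) = 1. P is now [].

So w = 1 4 2 3 5.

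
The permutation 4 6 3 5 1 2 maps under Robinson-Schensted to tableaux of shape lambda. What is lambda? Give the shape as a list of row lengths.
RSK row insertion gives P = [[1, 2], [3, 5], [4, 6]], which has shape [2, 2, 2].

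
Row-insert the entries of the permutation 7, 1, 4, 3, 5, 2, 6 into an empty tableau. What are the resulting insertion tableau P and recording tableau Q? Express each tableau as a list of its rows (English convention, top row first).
Insert each entry of the permutation into P by Schensted row insertion, recording in Q the position of each new cell.

Insert 7: appended to row 1. P = [[7]].
Insert 1: 1 bumps 7 from row 1; 7 starts row 2. P = [[1], [7]].
Insert 4: appended to row 1. P = [[1, 4], [7]].
Insert 3: 3 bumps 4 from row 1; 4 bumps 7 from row 2; 7 starts row 3. P = [[1, 3], [4], [7]].
Insert 5: appended to row 1. P = [[1, 3, 5], [4], [7]].
Insert 2: 2 bumps 3 from row 1; 3 bumps 4 from row 2; 4 bumps 7 from row 3; 7 starts row 4. P = [[1, 2, 5], [3], [4], [7]].
Insert 6: appended to row 1. P = [[1, 2, 5, 6], [3], [4], [7]].

So P = [[1, 2, 5, 6], [3], [4], [7]], Q = [[1, 3, 5, 7], [2], [4], [6]].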